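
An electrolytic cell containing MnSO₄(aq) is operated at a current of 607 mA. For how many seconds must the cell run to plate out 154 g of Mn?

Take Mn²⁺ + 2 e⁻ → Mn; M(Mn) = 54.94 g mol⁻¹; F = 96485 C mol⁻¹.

8.91 × 10⁵ s

n(Mn) = m/M = 154 / 54.94 = 2.803 mol.
Each Mn atom requires 2 electrons, so n(e⁻) = 2 × 2.803 = 5.606 mol.
Q = n(e⁻)·F = 5.606 × 96485 = 540900 C.
t = Q/I = 540900 / 0.6070 A = 891100 s.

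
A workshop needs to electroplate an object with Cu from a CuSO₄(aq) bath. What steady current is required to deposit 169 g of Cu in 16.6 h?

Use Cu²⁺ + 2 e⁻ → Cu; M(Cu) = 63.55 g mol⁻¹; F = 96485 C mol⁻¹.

8.59 A

n(Cu) = 169 / 63.55 = 2.659 mol.
n(e⁻) = 2 × 2.659 = 5.319 mol.
Q = n(e⁻)·F = 5.319 × 96485 = 513200 C.
I = Q/t = 513200 / 59760 s = 8.59 A.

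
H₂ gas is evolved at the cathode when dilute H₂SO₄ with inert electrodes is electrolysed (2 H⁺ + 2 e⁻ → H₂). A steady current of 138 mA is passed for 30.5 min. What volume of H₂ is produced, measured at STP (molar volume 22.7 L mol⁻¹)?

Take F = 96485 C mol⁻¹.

0.0297 L

Q = I·t = 0.1380 A × 1830.0 s = 252.5 C.
n(e⁻) = Q/F = 252.5 / 96485 = 0.002617 mol.
2 electrons are transferred per H₂ molecule, so n(H₂) = 0.002617 / 2 = 0.001309 mol.
V = n × V_m = 0.001309 × 22.7 = 0.0297 L.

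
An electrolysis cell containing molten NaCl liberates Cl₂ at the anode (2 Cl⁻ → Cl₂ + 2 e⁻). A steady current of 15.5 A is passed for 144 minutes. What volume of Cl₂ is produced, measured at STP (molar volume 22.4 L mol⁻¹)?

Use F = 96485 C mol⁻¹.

Q = I·t = 15.50 A × 8640.0 s = 133900 C.
n(e⁻) = Q/F = 133900 / 96485 = 1.388 mol.
2 electrons are transferred per Cl₂ molecule, so n(Cl₂) = 1.388 / 2 = 0.6940 mol.
V = n × V_m = 0.6940 × 22.4 = 15.5 L.

15.5 L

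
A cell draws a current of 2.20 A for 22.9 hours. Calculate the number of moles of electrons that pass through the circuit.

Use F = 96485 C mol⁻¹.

Q = I·t = 2.200 A × 82440 s = 181400 C.
n(e⁻) = Q/F = 181400 / 96485 = 1.88 mol.

1.88 mol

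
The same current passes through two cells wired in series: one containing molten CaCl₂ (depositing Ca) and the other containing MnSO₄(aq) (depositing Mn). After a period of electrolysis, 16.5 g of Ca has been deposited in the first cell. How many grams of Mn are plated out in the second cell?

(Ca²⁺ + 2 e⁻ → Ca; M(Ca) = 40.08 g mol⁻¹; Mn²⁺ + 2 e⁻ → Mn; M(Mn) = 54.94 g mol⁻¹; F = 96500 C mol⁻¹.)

22.6 g

n(Ca) = 16.5 / 40.08 = 0.4117 mol.
Since Ca²⁺ + 2 e⁻ → Ca, n(e⁻) passed = 2 × 0.4117 = 0.8234 mol.
Cells in series carry the same charge, so the same 0.8234 mol of electrons passes through cell 2.
Mn²⁺ + 2 e⁻ → Mn, so n(Mn) = 0.8234 / 2 = 0.4117 mol.
m(Mn) = 0.4117 × 54.94 = 22.6 g.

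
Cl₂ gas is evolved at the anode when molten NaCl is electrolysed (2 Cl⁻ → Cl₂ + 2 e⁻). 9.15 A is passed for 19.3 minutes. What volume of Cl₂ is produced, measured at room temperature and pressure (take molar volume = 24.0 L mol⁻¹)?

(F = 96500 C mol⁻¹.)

1.32 L

Q = I·t = 9.150 A × 1158.0 s = 10600 C.
n(e⁻) = Q/F = 10600 / 96500 = 0.1098 mol.
2 electrons are transferred per Cl₂ molecule, so n(Cl₂) = 0.1098 / 2 = 0.05490 mol.
V = n × V_m = 0.05490 × 24.0 = 1.32 L.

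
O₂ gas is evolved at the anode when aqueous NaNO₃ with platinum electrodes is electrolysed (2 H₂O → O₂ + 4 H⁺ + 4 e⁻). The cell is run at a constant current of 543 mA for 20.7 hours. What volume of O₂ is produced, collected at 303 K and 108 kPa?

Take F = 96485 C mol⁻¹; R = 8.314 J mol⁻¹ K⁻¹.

2.45 L

Q = I·t = 0.5430 A × 74520 s = 40460 C.
n(e⁻) = Q/F = 40460 / 96485 = 0.4194 mol.
4 electrons are transferred per O₂ molecule, so n(O₂) = 0.4194 / 4 = 0.1048 mol.
V = nRT/P = (0.1048 × 8.314 × 303) / (108 × 10³ Pa) = 0.00245 m³ = 2.45 L.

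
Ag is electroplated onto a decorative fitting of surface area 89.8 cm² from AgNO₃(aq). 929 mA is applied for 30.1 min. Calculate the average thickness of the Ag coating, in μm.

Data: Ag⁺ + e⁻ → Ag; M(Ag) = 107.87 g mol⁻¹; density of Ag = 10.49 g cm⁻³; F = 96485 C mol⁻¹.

Q = I·t = 0.9290 × 1806.0 = 1678 C; n(e⁻) = 0.01739 mol.
n(Ag) = n(e⁻)/1 = 0.01739 mol, so m = 0.01739 × 107.87 = 1.876 g.
Volume = m/ρ = 1.876 / 10.49 = 0.1788 cm³.
Thickness = V/A = 0.1788 / 89.8 = 0.00199 cm = 19.9 μm.

19.9 μm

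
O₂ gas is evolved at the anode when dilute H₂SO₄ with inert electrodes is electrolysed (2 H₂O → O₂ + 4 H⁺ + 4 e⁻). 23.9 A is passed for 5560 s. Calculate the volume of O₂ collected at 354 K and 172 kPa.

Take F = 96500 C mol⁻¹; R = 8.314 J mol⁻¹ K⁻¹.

Q = I·t = 23.90 A × 5560.0 s = 132900 C.
n(e⁻) = Q/F = 132900 / 96500 = 1.377 mol.
4 electrons are transferred per O₂ molecule, so n(O₂) = 1.377 / 4 = 0.3443 mol.
V = nRT/P = (0.3443 × 8.314 × 354) / (172 × 10³ Pa) = 0.00589 m³ = 5.89 L.

5.89 L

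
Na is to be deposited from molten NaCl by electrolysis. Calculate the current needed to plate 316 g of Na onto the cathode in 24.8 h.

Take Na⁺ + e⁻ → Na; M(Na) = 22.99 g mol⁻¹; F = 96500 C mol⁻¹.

n(Na) = 316 / 22.99 = 13.75 mol.
n(e⁻) = 1 × 13.75 = 13.75 mol.
Q = n(e⁻)·F = 13.75 × 96500 = 1326000 C.
I = Q/t = 1326000 / 89280 s = 14.9 A.

14.9 A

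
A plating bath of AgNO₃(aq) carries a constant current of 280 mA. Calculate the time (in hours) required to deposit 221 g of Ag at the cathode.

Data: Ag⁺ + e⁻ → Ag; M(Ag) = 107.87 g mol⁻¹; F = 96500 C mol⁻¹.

n(Ag) = m/M = 221 / 107.87 = 2.049 mol.
Each Ag atom requires 1 electron, so n(e⁻) = 1 × 2.049 = 2.049 mol.
Q = n(e⁻)·F = 2.049 × 96500 = 197700 C.
t = Q/I = 197700 / 0.2800 A = 706100 s = 196 h.

196 h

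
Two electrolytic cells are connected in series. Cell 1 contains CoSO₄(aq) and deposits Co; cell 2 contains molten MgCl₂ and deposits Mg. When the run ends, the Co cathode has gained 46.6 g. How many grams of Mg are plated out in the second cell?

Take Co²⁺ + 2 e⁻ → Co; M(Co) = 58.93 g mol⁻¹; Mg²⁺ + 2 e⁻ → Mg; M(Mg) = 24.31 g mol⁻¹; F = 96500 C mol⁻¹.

n(Co) = 46.6 / 58.93 = 0.7908 mol.
Since Co²⁺ + 2 e⁻ → Co, n(e⁻) passed = 2 × 0.7908 = 1.582 mol.
Cells in series carry the same charge, so the same 1.582 mol of electrons passes through cell 2.
Mg²⁺ + 2 e⁻ → Mg, so n(Mg) = 1.582 / 2 = 0.7908 mol.
m(Mg) = 0.7908 × 24.31 = 19.2 g.

19.2 g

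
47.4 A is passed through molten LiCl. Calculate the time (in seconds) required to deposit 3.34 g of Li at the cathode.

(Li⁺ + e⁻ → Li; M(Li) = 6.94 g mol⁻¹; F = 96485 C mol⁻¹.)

n(Li) = m/M = 3.34 / 6.94 = 0.4813 mol.
Each Li atom requires 1 electron, so n(e⁻) = 1 × 0.4813 = 0.4813 mol.
Q = n(e⁻)·F = 0.4813 × 96485 = 46440 C.
t = Q/I = 46440 / 47.40 A = 979.6 s.

980 s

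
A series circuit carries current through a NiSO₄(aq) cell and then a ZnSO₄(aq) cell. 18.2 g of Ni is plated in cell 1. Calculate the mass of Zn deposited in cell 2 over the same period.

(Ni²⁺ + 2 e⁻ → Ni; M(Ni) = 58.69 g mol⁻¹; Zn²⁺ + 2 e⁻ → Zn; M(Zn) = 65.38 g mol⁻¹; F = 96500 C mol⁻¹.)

n(Ni) = 18.2 / 58.69 = 0.3101 mol.
Since Ni²⁺ + 2 e⁻ → Ni, n(e⁻) passed = 2 × 0.3101 = 0.6202 mol.
Cells in series carry the same charge, so the same 0.6202 mol of electrons passes through cell 2.
Zn²⁺ + 2 e⁻ → Zn, so n(Zn) = 0.6202 / 2 = 0.3101 mol.
m(Zn) = 0.3101 × 65.38 = 20.3 g.

20.3 g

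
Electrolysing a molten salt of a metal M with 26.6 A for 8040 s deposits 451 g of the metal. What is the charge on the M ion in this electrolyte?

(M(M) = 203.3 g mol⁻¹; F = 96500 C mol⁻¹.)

Q = I·t = 26.60 A × 8040.0 s = 213900 C, so n(e⁻) = 213900/96500 = 2.216 mol.
n(M) deposited = 451 / 203.3 = 2.218 mol.
Electrons per atom = n(e⁻)/n(M) = 2.216 / 2.218 = 0.999 ≈ 1, so the ion is M⁺.

+1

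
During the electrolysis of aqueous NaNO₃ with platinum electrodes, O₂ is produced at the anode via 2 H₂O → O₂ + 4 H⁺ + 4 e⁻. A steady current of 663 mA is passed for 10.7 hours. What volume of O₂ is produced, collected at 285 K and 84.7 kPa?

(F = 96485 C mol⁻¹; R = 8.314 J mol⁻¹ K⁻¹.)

Q = I·t = 0.6630 A × 38520 s = 25540 C.
n(e⁻) = Q/F = 25540 / 96485 = 0.2647 mol.
4 electrons are transferred per O₂ molecule, so n(O₂) = 0.2647 / 4 = 0.06617 mol.
V = nRT/P = (0.06617 × 8.314 × 285) / (84.7 × 10³ Pa) = 0.00185 m³ = 1.85 L.

1.85 L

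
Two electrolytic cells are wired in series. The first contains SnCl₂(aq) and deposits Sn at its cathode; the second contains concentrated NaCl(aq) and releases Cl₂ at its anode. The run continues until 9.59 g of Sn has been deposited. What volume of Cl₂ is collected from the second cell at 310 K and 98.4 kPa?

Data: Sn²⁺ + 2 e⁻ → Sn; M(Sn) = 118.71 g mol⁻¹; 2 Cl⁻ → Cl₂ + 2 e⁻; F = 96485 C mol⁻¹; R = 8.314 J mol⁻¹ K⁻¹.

2.12 L

n(Sn) = 9.59 / 118.71 = 0.08079 mol, so n(e⁻) = 2 × 0.08079 = 0.1616 mol.
The cells are in series, so the same 0.1616 mol of electrons passes through the second cell.
2 Cl⁻ → Cl₂ + 2 e⁻ — 2 mol e⁻ per mol Cl₂, so n(Cl₂) = 0.1616/2 = 0.08079 mol.
V = nRT/P = (0.08079 × 8.314 × 310) / (98.4 × 10³) = 0.00212 m³ = 2.12 L.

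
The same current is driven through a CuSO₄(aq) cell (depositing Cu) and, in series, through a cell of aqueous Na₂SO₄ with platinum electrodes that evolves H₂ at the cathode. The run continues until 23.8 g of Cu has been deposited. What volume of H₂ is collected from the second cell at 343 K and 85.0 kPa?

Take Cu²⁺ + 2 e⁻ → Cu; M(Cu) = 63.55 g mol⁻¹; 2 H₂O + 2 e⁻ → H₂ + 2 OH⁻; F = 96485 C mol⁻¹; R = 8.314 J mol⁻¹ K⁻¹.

n(Cu) = 23.8 / 63.55 = 0.3745 mol, so n(e⁻) = 2 × 0.3745 = 0.7490 mol.
The cells are in series, so the same 0.7490 mol of electrons passes through the second cell.
2 H₂O + 2 e⁻ → H₂ + 2 OH⁻ — 2 mol e⁻ per mol H₂, so n(H₂) = 0.7490/2 = 0.3745 mol.
V = nRT/P = (0.3745 × 8.314 × 343) / (85.0 × 10³) = 0.0126 m³ = 12.6 L.

12.6 L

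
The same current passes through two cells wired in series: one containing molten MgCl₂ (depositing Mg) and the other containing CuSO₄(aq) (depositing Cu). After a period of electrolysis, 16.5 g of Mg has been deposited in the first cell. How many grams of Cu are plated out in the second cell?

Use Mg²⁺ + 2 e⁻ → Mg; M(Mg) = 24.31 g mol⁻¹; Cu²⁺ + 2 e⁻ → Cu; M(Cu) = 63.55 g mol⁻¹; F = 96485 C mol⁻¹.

n(Mg) = 16.5 / 24.31 = 0.6787 mol.
Since Mg²⁺ + 2 e⁻ → Mg, n(e⁻) passed = 2 × 0.6787 = 1.357 mol.
Cells in series carry the same charge, so the same 1.357 mol of electrons passes through cell 2.
Cu²⁺ + 2 e⁻ → Cu, so n(Cu) = 1.357 / 2 = 0.6787 mol.
m(Cu) = 0.6787 × 63.55 = 43.1 g.

43.1 g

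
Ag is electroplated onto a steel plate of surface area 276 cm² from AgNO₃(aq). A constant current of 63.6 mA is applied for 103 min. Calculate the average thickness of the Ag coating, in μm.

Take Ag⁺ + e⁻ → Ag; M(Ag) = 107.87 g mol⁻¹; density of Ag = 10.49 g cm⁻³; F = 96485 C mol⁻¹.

Q = I·t = 0.06360 × 6180.0 = 393.0 C; n(e⁻) = 0.004074 mol.
n(Ag) = n(e⁻)/1 = 0.004074 mol, so m = 0.004074 × 107.87 = 0.4394 g.
Volume = m/ρ = 0.4394 / 10.49 = 0.04189 cm³.
Thickness = V/A = 0.04189 / 276 = 1.52 × 10⁻⁴ cm = 1.52 μm.

1.52 μm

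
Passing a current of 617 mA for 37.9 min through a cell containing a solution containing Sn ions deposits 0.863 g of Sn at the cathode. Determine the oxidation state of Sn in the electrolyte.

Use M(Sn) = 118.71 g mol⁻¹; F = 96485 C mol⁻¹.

Q = I·t = 0.6170 A × 2274.0 s = 1403 C, so n(e⁻) = 1403/96485 = 0.01454 mol.
n(Sn) deposited = 0.863 / 118.71 = 0.007270 mol.
Electrons per atom = n(e⁻)/n(Sn) = 0.01454 / 0.007270 = 2.00 ≈ 2, so the ion is Sn²⁺.

+2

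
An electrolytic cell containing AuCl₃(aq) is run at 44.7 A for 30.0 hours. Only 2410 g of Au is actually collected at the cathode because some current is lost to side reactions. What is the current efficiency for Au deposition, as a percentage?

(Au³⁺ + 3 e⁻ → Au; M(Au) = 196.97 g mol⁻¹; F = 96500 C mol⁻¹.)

Q = I·t = 44.70 × 108000 = 4828000 C; n(e⁻) = 4828000/96500 = 50.03 mol.
Theoretical n(Au) = n(e⁻)/3 = 16.68 mol, i.e. m_theo = 16.68 × 196.97 = 3285 g.
Efficiency = m_actual / m_theo = 2410 / 3285 = 73.4 %.

73.4 %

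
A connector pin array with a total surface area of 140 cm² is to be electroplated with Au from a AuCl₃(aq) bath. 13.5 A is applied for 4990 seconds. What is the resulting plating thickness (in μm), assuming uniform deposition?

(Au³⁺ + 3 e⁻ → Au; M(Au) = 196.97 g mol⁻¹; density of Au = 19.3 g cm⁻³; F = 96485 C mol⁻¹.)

170 μm

Q = I·t = 13.50 × 4990.0 = 67360 C; n(e⁻) = 0.6982 mol.
n(Au) = n(e⁻)/3 = 0.2327 mol, so m = 0.2327 × 196.97 = 45.84 g.
Volume = m/ρ = 45.84 / 19.3 = 2.375 cm³.
Thickness = V/A = 2.375 / 140 = 0.0170 cm = 170 μm.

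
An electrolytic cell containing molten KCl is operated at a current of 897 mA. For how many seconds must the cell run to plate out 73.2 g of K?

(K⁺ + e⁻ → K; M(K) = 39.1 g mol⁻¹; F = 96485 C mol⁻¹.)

2.01 × 10⁵ s

n(K) = m/M = 73.2 / 39.1 = 1.872 mol.
Each K atom requires 1 electron, so n(e⁻) = 1 × 1.872 = 1.872 mol.
Q = n(e⁻)·F = 1.872 × 96485 = 180600 C.
t = Q/I = 180600 / 0.8970 A = 201400 s.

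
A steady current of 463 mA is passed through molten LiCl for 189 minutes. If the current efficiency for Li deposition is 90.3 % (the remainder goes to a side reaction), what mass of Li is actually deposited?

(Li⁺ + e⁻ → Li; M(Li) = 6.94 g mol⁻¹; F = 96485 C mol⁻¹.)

Q = I·t = 0.4630 × 11340 = 5250 C.
n(e⁻) = 5250/96485 = 0.05442 mol; theoretically n(Li) = 0.05442/1 = 0.05442 mol, m_theo = 0.3777 g.
At 90.3 % efficiency, m_actual = 0.903 × 0.3777 = 0.341 g.

0.341 g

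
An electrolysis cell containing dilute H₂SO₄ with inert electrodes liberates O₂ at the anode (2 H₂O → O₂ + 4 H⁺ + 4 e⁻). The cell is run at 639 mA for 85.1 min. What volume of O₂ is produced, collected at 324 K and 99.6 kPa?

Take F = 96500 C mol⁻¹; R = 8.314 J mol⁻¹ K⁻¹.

Q = I·t = 0.6390 A × 5106.0 s = 3263 C.
n(e⁻) = Q/F = 3263 / 96500 = 0.03381 mol.
4 electrons are transferred per O₂ molecule, so n(O₂) = 0.03381 / 4 = 0.008453 mol.
V = nRT/P = (0.008453 × 8.314 × 324) / (99.6 × 10³ Pa) = 2.29 × 10⁻⁴ m³ = 0.229 L.

0.229 L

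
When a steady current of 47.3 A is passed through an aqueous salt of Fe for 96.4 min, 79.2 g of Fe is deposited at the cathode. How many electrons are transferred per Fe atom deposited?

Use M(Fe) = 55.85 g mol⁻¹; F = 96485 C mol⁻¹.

Q = I·t = 47.30 A × 5784.0 s = 273600 C, so n(e⁻) = 273600/96485 = 2.835 mol.
n(Fe) deposited = 79.2 / 55.85 = 1.418 mol.
Electrons per atom = n(e⁻)/n(Fe) = 2.835 / 1.418 = 2.00 ≈ 2, so the ion is Fe²⁺.

2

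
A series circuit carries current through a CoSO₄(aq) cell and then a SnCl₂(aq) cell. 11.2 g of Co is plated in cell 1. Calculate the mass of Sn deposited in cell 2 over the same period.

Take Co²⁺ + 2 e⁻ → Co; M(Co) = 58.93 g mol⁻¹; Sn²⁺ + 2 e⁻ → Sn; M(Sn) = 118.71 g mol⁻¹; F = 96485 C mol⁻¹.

22.6 g

n(Co) = 11.2 / 58.93 = 0.1901 mol.
Since Co²⁺ + 2 e⁻ → Co, n(e⁻) passed = 2 × 0.1901 = 0.3801 mol.
Cells in series carry the same charge, so the same 0.3801 mol of electrons passes through cell 2.
Sn²⁺ + 2 e⁻ → Sn, so n(Sn) = 0.3801 / 2 = 0.1901 mol.
m(Sn) = 0.1901 × 118.71 = 22.6 g.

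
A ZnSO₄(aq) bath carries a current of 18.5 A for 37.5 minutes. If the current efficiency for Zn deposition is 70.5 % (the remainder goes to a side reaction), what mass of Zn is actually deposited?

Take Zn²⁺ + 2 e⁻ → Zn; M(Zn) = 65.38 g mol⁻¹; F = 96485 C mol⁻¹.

Q = I·t = 18.50 × 2250.0 = 41620 C.
n(e⁻) = 41620/96485 = 0.4314 mol; theoretically n(Zn) = 0.4314/2 = 0.2157 mol, m_theo = 14.10 g.
At 70.5 % efficiency, m_actual = 0.705 × 14.10 = 9.94 g.

9.94 g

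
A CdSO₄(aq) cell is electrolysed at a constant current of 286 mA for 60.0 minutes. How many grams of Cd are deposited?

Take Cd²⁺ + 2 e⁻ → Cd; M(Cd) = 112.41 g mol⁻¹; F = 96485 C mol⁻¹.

0.600 g

Q = I·t = 0.2860 A × 3600.0 s = 1030 C.
n(e⁻) = Q/F = 1030 / 96485 = 0.01067 mol.
Cd²⁺ + 2 e⁻ → Cd, so n(Cd) = n(e⁻)/2 = 0.005336 mol.
m = n·M = 0.005336 × 112.41 = 0.600 g.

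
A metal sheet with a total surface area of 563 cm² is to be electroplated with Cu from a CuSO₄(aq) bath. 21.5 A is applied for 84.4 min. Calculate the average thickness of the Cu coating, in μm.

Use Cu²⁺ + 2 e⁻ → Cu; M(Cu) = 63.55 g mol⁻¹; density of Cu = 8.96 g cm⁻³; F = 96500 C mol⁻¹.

Q = I·t = 21.50 × 5064.0 = 108900 C; n(e⁻) = 1.128 mol.
n(Cu) = n(e⁻)/2 = 0.5641 mol, so m = 0.5641 × 63.55 = 35.85 g.
Volume = m/ρ = 35.85 / 8.96 = 4.001 cm³.
Thickness = V/A = 4.001 / 563 = 0.00711 cm = 71.1 μm.

71.1 μm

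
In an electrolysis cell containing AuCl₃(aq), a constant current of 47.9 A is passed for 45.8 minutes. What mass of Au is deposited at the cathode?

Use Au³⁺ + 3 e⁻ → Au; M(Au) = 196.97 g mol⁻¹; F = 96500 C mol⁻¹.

Q = I·t = 47.90 A × 2748.0 s = 131600 C.
n(e⁻) = Q/F = 131600 / 96500 = 1.364 mol.
Au³⁺ + 3 e⁻ → Au, so n(Au) = n(e⁻)/3 = 0.4547 mol.
m = n·M = 0.4547 × 196.97 = 89.6 g.

89.6 g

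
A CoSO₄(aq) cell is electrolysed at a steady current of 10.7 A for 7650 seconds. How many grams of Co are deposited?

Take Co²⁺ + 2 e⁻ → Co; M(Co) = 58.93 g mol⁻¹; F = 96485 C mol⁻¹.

Q = I·t = 10.70 A × 7650.0 s = 81860 C.
n(e⁻) = Q/F = 81860 / 96485 = 0.8484 mol.
Co²⁺ + 2 e⁻ → Co, so n(Co) = n(e⁻)/2 = 0.4242 mol.
m = n·M = 0.4242 × 58.93 = 25.0 g.

25.0 g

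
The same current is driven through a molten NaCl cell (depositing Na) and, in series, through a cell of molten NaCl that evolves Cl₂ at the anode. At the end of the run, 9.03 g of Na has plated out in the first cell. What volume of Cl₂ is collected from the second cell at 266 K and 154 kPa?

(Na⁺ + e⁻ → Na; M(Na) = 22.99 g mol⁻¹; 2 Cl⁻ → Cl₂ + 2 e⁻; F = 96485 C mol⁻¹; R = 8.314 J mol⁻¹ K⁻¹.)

n(Na) = 9.03 / 22.99 = 0.3928 mol, so n(e⁻) = 1 × 0.3928 = 0.3928 mol.
The cells are in series, so the same 0.3928 mol of electrons passes through the second cell.
2 Cl⁻ → Cl₂ + 2 e⁻ — 2 mol e⁻ per mol Cl₂, so n(Cl₂) = 0.3928/2 = 0.1964 mol.
V = nRT/P = (0.1964 × 8.314 × 266) / (154 × 10³) = 0.00282 m³ = 2.82 L.

2.82 L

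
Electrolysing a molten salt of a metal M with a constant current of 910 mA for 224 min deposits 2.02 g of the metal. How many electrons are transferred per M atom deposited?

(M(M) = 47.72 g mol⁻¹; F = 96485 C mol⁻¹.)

Q = I·t = 0.9100 A × 13440 s = 12230 C, so n(e⁻) = 12230/96485 = 0.1268 mol.
n(M) deposited = 2.02 / 47.72 = 0.04233 mol.
Electrons per atom = n(e⁻)/n(M) = 0.1268 / 0.04233 = 2.99 ≈ 3, so the ion is M³⁺.

3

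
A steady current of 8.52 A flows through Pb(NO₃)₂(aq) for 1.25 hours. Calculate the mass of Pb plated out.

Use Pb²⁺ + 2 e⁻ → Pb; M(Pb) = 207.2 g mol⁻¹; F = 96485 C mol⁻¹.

Q = I·t = 8.520 A × 4500.0 s = 38340 C.
n(e⁻) = Q/F = 38340 / 96485 = 0.3974 mol.
Pb²⁺ + 2 e⁻ → Pb, so n(Pb) = n(e⁻)/2 = 0.1987 mol.
m = n·M = 0.1987 × 207.2 = 41.2 g.

41.2 g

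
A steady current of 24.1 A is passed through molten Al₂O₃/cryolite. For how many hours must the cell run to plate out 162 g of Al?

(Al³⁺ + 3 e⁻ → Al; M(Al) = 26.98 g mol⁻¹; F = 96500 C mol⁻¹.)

20.0 h

n(Al) = m/M = 162 / 26.98 = 6.004 mol.
Each Al atom requires 3 electrons, so n(e⁻) = 3 × 6.004 = 18.01 mol.
Q = n(e⁻)·F = 18.01 × 96500 = 1738000 C.
t = Q/I = 1738000 / 24.10 A = 72130 s = 20.0 h.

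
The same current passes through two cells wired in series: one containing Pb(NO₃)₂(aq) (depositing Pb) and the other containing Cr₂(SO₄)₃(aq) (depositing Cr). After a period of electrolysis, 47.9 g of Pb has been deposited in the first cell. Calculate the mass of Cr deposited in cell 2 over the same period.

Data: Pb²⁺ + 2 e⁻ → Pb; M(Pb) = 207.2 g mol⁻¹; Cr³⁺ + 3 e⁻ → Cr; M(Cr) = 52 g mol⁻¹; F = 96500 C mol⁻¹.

8.01 g

n(Pb) = 47.9 / 207.2 = 0.2312 mol.
Since Pb²⁺ + 2 e⁻ → Pb, n(e⁻) passed = 2 × 0.2312 = 0.4624 mol.
Cells in series carry the same charge, so the same 0.4624 mol of electrons passes through cell 2.
Cr³⁺ + 3 e⁻ → Cr, so n(Cr) = 0.4624 / 3 = 0.1541 mol.
m(Cr) = 0.1541 × 52 = 8.01 g.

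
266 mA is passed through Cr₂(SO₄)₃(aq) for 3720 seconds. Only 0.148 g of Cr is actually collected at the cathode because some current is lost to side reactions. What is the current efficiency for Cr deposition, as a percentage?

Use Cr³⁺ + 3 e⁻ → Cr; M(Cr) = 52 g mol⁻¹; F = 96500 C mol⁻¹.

83.3 %

Q = I·t = 0.2660 × 3720.0 = 989.5 C; n(e⁻) = 989.5/96500 = 0.01025 mol.
Theoretical n(Cr) = n(e⁻)/3 = 0.003418 mol, i.e. m_theo = 0.003418 × 52 = 0.1777 g.
Efficiency = m_actual / m_theo = 0.148 / 0.1777 = 83.3 %.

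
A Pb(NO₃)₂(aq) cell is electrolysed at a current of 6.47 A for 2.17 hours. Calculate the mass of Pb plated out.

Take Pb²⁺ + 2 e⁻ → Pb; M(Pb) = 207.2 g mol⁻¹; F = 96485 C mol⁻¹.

54.3 g

Q = I·t = 6.470 A × 7812.0 s = 50540 C.
n(e⁻) = Q/F = 50540 / 96485 = 0.5238 mol.
Pb²⁺ + 2 e⁻ → Pb, so n(Pb) = n(e⁻)/2 = 0.2619 mol.
m = n·M = 0.2619 × 207.2 = 54.3 g.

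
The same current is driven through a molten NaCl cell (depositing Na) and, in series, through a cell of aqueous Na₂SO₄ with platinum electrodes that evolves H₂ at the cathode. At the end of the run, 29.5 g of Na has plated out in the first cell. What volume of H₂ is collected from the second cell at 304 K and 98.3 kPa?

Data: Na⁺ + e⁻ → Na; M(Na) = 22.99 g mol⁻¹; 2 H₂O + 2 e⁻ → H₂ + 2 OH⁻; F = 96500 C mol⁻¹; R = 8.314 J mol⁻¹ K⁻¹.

n(Na) = 29.5 / 22.99 = 1.283 mol, so n(e⁻) = 1 × 1.283 = 1.283 mol.
The cells are in series, so the same 1.283 mol of electrons passes through the second cell.
2 H₂O + 2 e⁻ → H₂ + 2 OH⁻ — 2 mol e⁻ per mol H₂, so n(H₂) = 1.283/2 = 0.6416 mol.
V = nRT/P = (0.6416 × 8.314 × 304) / (98.3 × 10³) = 0.0165 m³ = 16.5 L.

16.5 L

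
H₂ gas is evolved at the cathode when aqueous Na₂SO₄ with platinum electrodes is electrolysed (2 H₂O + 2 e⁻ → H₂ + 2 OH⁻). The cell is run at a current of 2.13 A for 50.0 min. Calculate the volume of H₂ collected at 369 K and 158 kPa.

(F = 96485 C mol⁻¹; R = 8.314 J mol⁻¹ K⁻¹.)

0.643 L

Q = I·t = 2.130 A × 3000.0 s = 6390 C.
n(e⁻) = Q/F = 6390 / 96485 = 0.06623 mol.
2 electrons are transferred per H₂ molecule, so n(H₂) = 0.06623 / 2 = 0.03311 mol.
V = nRT/P = (0.03311 × 8.314 × 369) / (158 × 10³ Pa) = 6.43 × 10⁻⁴ m³ = 0.643 L.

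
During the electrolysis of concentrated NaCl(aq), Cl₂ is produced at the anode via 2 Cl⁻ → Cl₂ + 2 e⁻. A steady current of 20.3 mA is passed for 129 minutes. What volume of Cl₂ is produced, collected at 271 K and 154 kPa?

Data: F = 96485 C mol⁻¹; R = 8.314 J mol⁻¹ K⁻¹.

Q = I·t = 0.02030 A × 7740.0 s = 157.1 C.
n(e⁻) = Q/F = 157.1 / 96485 = 0.001628 mol.
2 electrons are transferred per Cl₂ molecule, so n(Cl₂) = 0.001628 / 2 = 0.0008142 mol.
V = nRT/P = (0.0008142 × 8.314 × 271) / (154 × 10³ Pa) = 1.19 × 10⁻⁵ m³ = 0.0119 L.

0.0119 L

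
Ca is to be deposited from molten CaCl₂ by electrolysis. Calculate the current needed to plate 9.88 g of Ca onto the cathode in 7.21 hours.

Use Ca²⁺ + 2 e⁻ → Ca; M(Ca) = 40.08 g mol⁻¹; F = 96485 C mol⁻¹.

1.83 A

n(Ca) = 9.88 / 40.08 = 0.2465 mol.
n(e⁻) = 2 × 0.2465 = 0.4930 mol.
Q = n(e⁻)·F = 0.4930 × 96485 = 47570 C.
I = Q/t = 47570 / 25956 s = 1.83 A.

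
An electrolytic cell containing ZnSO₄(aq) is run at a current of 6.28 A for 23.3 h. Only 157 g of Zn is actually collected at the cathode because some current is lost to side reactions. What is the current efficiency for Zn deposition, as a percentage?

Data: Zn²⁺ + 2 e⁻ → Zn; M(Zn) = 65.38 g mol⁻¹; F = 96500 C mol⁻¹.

88.0 %

Q = I·t = 6.280 × 83880 = 526800 C; n(e⁻) = 526800/96500 = 5.459 mol.
Theoretical n(Zn) = n(e⁻)/2 = 2.729 mol, i.e. m_theo = 2.729 × 65.38 = 178.4 g.
Efficiency = m_actual / m_theo = 157 / 178.4 = 88.0 %.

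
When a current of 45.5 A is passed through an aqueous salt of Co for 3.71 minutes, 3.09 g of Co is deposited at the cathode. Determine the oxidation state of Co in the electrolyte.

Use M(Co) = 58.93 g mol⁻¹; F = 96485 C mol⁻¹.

+2

Q = I·t = 45.50 A × 222.60 s = 10130 C, so n(e⁻) = 10130/96485 = 0.1050 mol.
n(Co) deposited = 3.09 / 58.93 = 0.05244 mol.
Electrons per atom = n(e⁻)/n(Co) = 0.1050 / 0.05244 = 2.00 ≈ 2, so the ion is Co²⁺.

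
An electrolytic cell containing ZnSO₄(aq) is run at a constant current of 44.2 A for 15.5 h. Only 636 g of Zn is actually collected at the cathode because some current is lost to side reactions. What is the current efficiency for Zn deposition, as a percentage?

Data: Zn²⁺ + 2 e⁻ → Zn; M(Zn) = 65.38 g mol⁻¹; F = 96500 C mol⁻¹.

Q = I·t = 44.20 × 55800 = 2466000 C; n(e⁻) = 2466000/96500 = 25.56 mol.
Theoretical n(Zn) = n(e⁻)/2 = 12.78 mol, i.e. m_theo = 12.78 × 65.38 = 835.5 g.
Efficiency = m_actual / m_theo = 636 / 835.5 = 76.1 %.

76.1 %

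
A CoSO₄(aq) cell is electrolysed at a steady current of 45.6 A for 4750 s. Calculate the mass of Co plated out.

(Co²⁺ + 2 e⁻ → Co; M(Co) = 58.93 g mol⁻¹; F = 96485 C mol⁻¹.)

Q = I·t = 45.60 A × 4750.0 s = 216600 C.
n(e⁻) = Q/F = 216600 / 96485 = 2.245 mol.
Co²⁺ + 2 e⁻ → Co, so n(Co) = n(e⁻)/2 = 1.122 mol.
m = n·M = 1.122 × 58.93 = 66.1 g.

66.1 g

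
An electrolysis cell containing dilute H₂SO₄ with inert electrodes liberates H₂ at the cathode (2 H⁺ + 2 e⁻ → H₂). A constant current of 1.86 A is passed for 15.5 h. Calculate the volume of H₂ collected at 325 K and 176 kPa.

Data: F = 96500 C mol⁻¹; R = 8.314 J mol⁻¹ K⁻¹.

Q = I·t = 1.860 A × 55800 s = 103800 C.
n(e⁻) = Q/F = 103800 / 96500 = 1.076 mol.
2 electrons are transferred per H₂ molecule, so n(H₂) = 1.076 / 2 = 0.5378 mol.
V = nRT/P = (0.5378 × 8.314 × 325) / (176 × 10³ Pa) = 0.00826 m³ = 8.26 L.

8.26 L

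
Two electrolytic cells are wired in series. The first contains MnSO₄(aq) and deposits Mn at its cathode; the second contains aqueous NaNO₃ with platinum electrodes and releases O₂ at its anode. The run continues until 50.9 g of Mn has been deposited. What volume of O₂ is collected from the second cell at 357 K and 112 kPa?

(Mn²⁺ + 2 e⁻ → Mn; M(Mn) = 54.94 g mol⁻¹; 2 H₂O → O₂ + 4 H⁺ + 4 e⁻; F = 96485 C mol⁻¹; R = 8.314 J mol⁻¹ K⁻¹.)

12.3 L

n(Mn) = 50.9 / 54.94 = 0.9265 mol, so n(e⁻) = 2 × 0.9265 = 1.853 mol.
The cells are in series, so the same 1.853 mol of electrons passes through the second cell.
2 H₂O → O₂ + 4 H⁺ + 4 e⁻ — 4 mol e⁻ per mol O₂, so n(O₂) = 1.853/4 = 0.4632 mol.
V = nRT/P = (0.4632 × 8.314 × 357) / (112 × 10³) = 0.0123 m³ = 12.3 L.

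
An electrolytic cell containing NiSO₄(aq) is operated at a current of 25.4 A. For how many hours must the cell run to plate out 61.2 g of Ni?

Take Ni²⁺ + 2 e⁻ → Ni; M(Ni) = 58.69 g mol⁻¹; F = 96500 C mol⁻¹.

n(Ni) = m/M = 61.2 / 58.69 = 1.043 mol.
Each Ni atom requires 2 electrons, so n(e⁻) = 2 × 1.043 = 2.086 mol.
Q = n(e⁻)·F = 2.086 × 96500 = 201300 C.
t = Q/I = 201300 / 25.40 A = 7923 s = 2.20 h.

2.20 h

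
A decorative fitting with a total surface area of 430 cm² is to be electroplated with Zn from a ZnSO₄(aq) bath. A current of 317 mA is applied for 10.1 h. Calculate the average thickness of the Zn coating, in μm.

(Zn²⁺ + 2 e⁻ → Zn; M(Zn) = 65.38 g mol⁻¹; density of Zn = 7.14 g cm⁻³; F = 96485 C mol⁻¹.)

12.7 μm

Q = I·t = 0.3170 × 36360 = 11530 C; n(e⁻) = 0.1195 mol.
n(Zn) = n(e⁻)/2 = 0.05973 mol, so m = 0.05973 × 65.38 = 3.905 g.
Volume = m/ρ = 3.905 / 7.14 = 0.5469 cm³.
Thickness = V/A = 0.5469 / 430 = 0.00127 cm = 12.7 μm.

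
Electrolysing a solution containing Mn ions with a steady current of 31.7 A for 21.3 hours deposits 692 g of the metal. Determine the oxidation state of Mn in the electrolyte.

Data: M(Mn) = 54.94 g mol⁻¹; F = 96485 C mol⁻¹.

+2

Q = I·t = 31.70 A × 76680 s = 2431000 C, so n(e⁻) = 2431000/96485 = 25.19 mol.
n(Mn) deposited = 692 / 54.94 = 12.60 mol.
Electrons per atom = n(e⁻)/n(Mn) = 25.19 / 12.60 = 2.00 ≈ 2, so the ion is Mn²⁺.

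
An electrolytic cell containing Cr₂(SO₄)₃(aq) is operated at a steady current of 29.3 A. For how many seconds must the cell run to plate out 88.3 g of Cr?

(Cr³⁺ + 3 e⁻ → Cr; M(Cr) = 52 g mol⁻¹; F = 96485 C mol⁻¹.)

n(Cr) = m/M = 88.3 / 52 = 1.698 mol.
Each Cr atom requires 3 electrons, so n(e⁻) = 3 × 1.698 = 5.094 mol.
Q = n(e⁻)·F = 5.094 × 96485 = 491500 C.
t = Q/I = 491500 / 29.30 A = 16780 s.

16800 s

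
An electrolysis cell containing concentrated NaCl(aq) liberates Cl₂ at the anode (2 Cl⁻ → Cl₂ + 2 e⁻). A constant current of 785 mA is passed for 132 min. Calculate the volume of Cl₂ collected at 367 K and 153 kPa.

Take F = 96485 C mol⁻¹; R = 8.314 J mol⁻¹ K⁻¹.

Q = I·t = 0.7850 A × 7920.0 s = 6217 C.
n(e⁻) = Q/F = 6217 / 96485 = 0.06444 mol.
2 electrons are transferred per Cl₂ molecule, so n(Cl₂) = 0.06444 / 2 = 0.03222 mol.
V = nRT/P = (0.03222 × 8.314 × 367) / (153 × 10³ Pa) = 6.43 × 10⁻⁴ m³ = 0.643 L.

0.643 L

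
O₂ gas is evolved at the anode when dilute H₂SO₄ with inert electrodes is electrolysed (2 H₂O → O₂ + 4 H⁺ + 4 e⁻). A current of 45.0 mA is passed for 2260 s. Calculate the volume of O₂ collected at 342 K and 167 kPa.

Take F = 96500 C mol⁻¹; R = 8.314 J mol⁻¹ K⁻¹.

0.00449 L

Q = I·t = 0.04500 A × 2260.0 s = 101.7 C.
n(e⁻) = Q/F = 101.7 / 96500 = 0.001054 mol.
4 electrons are transferred per O₂ molecule, so n(O₂) = 0.001054 / 4 = 0.0002635 mol.
V = nRT/P = (0.0002635 × 8.314 × 342) / (167 × 10³ Pa) = 4.49 × 10⁻⁶ m³ = 0.00449 L.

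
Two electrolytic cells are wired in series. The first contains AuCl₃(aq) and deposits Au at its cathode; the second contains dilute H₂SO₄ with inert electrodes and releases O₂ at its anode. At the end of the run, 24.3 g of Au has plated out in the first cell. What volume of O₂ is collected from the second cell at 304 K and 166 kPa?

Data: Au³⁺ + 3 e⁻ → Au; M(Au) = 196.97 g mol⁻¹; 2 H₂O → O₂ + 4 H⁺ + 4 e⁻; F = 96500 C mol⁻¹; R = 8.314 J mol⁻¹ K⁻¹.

n(Au) = 24.3 / 196.97 = 0.1234 mol, so n(e⁻) = 3 × 0.1234 = 0.3701 mol.
The cells are in series, so the same 0.3701 mol of electrons passes through the second cell.
2 H₂O → O₂ + 4 H⁺ + 4 e⁻ — 4 mol e⁻ per mol O₂, so n(O₂) = 0.3701/4 = 0.09253 mol.
V = nRT/P = (0.09253 × 8.314 × 304) / (166 × 10³) = 0.00141 m³ = 1.41 L.

1.41 L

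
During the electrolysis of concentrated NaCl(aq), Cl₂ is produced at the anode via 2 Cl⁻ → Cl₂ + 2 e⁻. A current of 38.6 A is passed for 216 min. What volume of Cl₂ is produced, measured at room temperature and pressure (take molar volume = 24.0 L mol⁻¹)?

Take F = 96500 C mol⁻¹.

Q = I·t = 38.60 A × 12960 s = 500300 C.
n(e⁻) = Q/F = 500300 / 96500 = 5.184 mol.
2 electrons are transferred per Cl₂ molecule, so n(Cl₂) = 5.184 / 2 = 2.592 mol.
V = n × V_m = 2.592 × 24.0 = 62.2 L.

62.2 L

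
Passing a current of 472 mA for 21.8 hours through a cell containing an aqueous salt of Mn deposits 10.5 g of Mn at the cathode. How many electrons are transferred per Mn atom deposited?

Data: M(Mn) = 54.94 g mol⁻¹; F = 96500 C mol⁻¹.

2

Q = I·t = 0.4720 A × 78480 s = 37040 C, so n(e⁻) = 37040/96500 = 0.3839 mol.
n(Mn) deposited = 10.5 / 54.94 = 0.1911 mol.
Electrons per atom = n(e⁻)/n(Mn) = 0.3839 / 0.1911 = 2.01 ≈ 2, so the ion is Mn²⁺.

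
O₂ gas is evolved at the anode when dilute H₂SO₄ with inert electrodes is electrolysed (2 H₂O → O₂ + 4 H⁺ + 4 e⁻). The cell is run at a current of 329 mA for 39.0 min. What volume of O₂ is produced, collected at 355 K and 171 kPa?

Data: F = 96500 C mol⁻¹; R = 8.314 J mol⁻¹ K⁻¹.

Q = I·t = 0.3290 A × 2340.0 s = 769.9 C.
n(e⁻) = Q/F = 769.9 / 96500 = 0.007978 mol.
4 electrons are transferred per O₂ molecule, so n(O₂) = 0.007978 / 4 = 0.001994 mol.
V = nRT/P = (0.001994 × 8.314 × 355) / (171 × 10³ Pa) = 3.44 × 10⁻⁵ m³ = 0.0344 L.

0.0344 L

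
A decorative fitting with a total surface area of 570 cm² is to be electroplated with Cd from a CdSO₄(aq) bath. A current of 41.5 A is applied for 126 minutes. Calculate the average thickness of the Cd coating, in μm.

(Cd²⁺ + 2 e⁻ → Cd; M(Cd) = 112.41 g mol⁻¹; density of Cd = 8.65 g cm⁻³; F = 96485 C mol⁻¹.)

371 μm

Q = I·t = 41.50 × 7560.0 = 313700 C; n(e⁻) = 3.252 mol.
n(Cd) = n(e⁻)/2 = 1.626 mol, so m = 1.626 × 112.41 = 182.8 g.
Volume = m/ρ = 182.8 / 8.65 = 21.13 cm³.
Thickness = V/A = 21.13 / 570 = 0.0371 cm = 371 μm.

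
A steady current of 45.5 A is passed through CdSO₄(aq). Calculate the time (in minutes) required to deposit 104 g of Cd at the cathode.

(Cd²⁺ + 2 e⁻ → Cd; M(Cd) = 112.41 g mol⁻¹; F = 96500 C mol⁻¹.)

n(Cd) = m/M = 104 / 112.41 = 0.9252 mol.
Each Cd atom requires 2 electrons, so n(e⁻) = 2 × 0.9252 = 1.850 mol.
Q = n(e⁻)·F = 1.850 × 96500 = 178600 C.
t = Q/I = 178600 / 45.50 A = 3924 s = 65.4 min.

65.4 min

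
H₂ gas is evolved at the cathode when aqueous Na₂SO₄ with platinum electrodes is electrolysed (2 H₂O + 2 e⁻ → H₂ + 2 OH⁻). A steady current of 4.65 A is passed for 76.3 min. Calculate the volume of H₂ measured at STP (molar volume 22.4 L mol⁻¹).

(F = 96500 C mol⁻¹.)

2.47 L

Q = I·t = 4.650 A × 4578.0 s = 21290 C.
n(e⁻) = Q/F = 21290 / 96500 = 0.2206 mol.
2 electrons are transferred per H₂ molecule, so n(H₂) = 0.2206 / 2 = 0.1103 mol.
V = n × V_m = 0.1103 × 22.4 = 2.47 L.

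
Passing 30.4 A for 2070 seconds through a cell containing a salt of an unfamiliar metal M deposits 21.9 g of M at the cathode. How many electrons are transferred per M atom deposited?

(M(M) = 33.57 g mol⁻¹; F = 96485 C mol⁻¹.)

1

Q = I·t = 30.40 A × 2070.0 s = 62930 C, so n(e⁻) = 62930/96485 = 0.6522 mol.
n(M) deposited = 21.9 / 33.57 = 0.6524 mol.
Electrons per atom = n(e⁻)/n(M) = 0.6522 / 0.6524 = 1.00 ≈ 1, so the ion is M⁺.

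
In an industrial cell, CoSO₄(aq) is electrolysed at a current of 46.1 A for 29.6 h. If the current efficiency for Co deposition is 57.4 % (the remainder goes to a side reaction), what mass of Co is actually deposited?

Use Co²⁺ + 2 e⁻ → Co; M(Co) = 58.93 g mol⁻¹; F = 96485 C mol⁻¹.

861 g

Q = I·t = 46.10 × 106560 = 4912000 C.
n(e⁻) = 4912000/96485 = 50.91 mol; theoretically n(Co) = 50.91/2 = 25.46 mol, m_theo = 1500 g.
At 57.4 % efficiency, m_actual = 0.574 × 1500 = 861 g.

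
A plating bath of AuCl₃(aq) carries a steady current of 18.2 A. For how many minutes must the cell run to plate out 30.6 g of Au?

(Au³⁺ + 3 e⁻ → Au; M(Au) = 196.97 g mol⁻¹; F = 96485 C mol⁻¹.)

41.2 min

n(Au) = m/M = 30.6 / 196.97 = 0.1554 mol.
Each Au atom requires 3 electrons, so n(e⁻) = 3 × 0.1554 = 0.4661 mol.
Q = n(e⁻)·F = 0.4661 × 96485 = 44970 C.
t = Q/I = 44970 / 18.20 A = 2471 s = 41.2 min.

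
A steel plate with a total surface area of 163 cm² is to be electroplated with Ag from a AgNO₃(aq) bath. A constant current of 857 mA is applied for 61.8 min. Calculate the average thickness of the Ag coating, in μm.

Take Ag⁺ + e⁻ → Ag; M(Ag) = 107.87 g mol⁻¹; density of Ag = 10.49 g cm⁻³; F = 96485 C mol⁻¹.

Q = I·t = 0.8570 × 3708.0 = 3178 C; n(e⁻) = 0.03294 mol.
n(Ag) = n(e⁻)/1 = 0.03294 mol, so m = 0.03294 × 107.87 = 3.553 g.
Volume = m/ρ = 3.553 / 10.49 = 0.3387 cm³.
Thickness = V/A = 0.3387 / 163 = 0.00208 cm = 20.8 μm.

20.8 μm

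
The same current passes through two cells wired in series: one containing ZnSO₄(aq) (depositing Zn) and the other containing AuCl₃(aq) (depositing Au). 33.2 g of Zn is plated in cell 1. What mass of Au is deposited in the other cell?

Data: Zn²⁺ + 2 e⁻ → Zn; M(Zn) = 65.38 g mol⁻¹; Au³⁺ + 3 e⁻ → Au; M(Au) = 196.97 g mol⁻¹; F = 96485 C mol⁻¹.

66.7 g

n(Zn) = 33.2 / 65.38 = 0.5078 mol.
Since Zn²⁺ + 2 e⁻ → Zn, n(e⁻) passed = 2 × 0.5078 = 1.016 mol.
Cells in series carry the same charge, so the same 1.016 mol of electrons passes through cell 2.
Au³⁺ + 3 e⁻ → Au, so n(Au) = 1.016 / 3 = 0.3385 mol.
m(Au) = 0.3385 × 196.97 = 66.7 g.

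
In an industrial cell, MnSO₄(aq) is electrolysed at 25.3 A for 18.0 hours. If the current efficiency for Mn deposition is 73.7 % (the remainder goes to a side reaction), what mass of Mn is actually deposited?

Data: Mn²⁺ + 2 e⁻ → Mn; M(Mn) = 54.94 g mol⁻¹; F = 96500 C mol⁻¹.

344 g

Q = I·t = 25.30 × 64800 = 1639000 C.
n(e⁻) = 1639000/96500 = 16.99 mol; theoretically n(Mn) = 16.99/2 = 8.495 mol, m_theo = 466.7 g.
At 73.7 % efficiency, m_actual = 0.737 × 466.7 = 344 g.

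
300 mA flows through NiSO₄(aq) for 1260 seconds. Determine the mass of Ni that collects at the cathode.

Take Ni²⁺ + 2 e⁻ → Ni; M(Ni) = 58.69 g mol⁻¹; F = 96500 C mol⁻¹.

0.115 g

Q = I·t = 0.3000 A × 1260.0 s = 378.0 C.
n(e⁻) = Q/F = 378.0 / 96500 = 0.003917 mol.
Ni²⁺ + 2 e⁻ → Ni, so n(Ni) = n(e⁻)/2 = 0.001959 mol.
m = n·M = 0.001959 × 58.69 = 0.115 g.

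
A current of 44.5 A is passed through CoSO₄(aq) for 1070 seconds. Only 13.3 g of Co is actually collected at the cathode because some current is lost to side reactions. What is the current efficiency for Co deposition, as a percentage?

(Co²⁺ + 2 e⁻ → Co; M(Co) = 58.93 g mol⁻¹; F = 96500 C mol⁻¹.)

91.5 %

Q = I·t = 44.50 × 1070.0 = 47620 C; n(e⁻) = 47620/96500 = 0.4934 mol.
Theoretical n(Co) = n(e⁻)/2 = 0.2467 mol, i.e. m_theo = 0.2467 × 58.93 = 14.54 g.
Efficiency = m_actual / m_theo = 13.3 / 14.54 = 91.5 %.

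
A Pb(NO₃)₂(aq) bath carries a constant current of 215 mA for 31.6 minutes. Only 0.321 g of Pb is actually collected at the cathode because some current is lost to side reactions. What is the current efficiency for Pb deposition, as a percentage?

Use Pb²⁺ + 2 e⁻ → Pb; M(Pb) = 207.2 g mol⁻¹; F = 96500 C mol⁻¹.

73.3 %

Q = I·t = 0.2150 × 1896.0 = 407.6 C; n(e⁻) = 407.6/96500 = 0.004224 mol.
Theoretical n(Pb) = n(e⁻)/2 = 0.002112 mol, i.e. m_theo = 0.002112 × 207.2 = 0.4376 g.
Efficiency = m_actual / m_theo = 0.321 / 0.4376 = 73.3 %.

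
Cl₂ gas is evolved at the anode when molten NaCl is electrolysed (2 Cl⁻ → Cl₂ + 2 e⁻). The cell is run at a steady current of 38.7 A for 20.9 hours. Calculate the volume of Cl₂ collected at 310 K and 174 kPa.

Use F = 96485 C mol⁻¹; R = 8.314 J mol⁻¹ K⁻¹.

224 L

Q = I·t = 38.70 A × 75240 s = 2912000 C.
n(e⁻) = Q/F = 2912000 / 96485 = 30.18 mol.
2 electrons are transferred per Cl₂ molecule, so n(Cl₂) = 30.18 / 2 = 15.09 mol.
V = nRT/P = (15.09 × 8.314 × 310) / (174 × 10³ Pa) = 0.224 m³ = 224 L.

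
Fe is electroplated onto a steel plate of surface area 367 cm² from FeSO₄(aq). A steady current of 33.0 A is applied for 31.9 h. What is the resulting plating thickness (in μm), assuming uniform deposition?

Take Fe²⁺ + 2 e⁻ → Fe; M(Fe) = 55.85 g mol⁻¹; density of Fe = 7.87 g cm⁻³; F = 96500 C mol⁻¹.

3800 μm

Q = I·t = 33.00 × 114840 = 3790000 C; n(e⁻) = 39.27 mol.
n(Fe) = n(e⁻)/2 = 19.64 mol, so m = 19.64 × 55.85 = 1097 g.
Volume = m/ρ = 1097 / 7.87 = 139.3 cm³.
Thickness = V/A = 139.3 / 367 = 0.380 cm = 3800 μm.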